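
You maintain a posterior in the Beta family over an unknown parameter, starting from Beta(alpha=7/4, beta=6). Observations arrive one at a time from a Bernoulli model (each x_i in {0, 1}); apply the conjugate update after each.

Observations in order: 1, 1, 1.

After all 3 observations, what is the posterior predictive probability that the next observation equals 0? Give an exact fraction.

obs 1: x=1 → posterior Beta(11/4, 6)
obs 2: x=1 → posterior Beta(15/4, 6)
obs 3: x=1 → posterior Beta(19/4, 6)

24/43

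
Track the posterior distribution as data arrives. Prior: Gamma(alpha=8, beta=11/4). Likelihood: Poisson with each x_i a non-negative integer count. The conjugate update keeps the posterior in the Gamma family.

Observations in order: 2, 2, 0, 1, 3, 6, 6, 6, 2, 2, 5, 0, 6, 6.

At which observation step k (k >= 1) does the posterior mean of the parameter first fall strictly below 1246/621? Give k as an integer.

obs 1: x=2 → posterior Gamma(10, 15/4)
obs 2: x=2 → posterior Gamma(12, 19/4)
obs 3: x=0 → posterior Gamma(12, 23/4)
obs 4: x=1 → posterior Gamma(13, 27/4)
obs 5: x=3 → posterior Gamma(16, 31/4)
obs 6: x=6 → posterior Gamma(22, 35/4)
obs 7: x=6 → posterior Gamma(28, 39/4)
obs 8: x=6 → posterior Gamma(34, 43/4)
obs 9: x=2 → posterior Gamma(36, 47/4)
obs 10: x=2 → posterior Gamma(38, 51/4)
obs 11: x=5 → posterior Gamma(43, 55/4)
obs 12: x=0 → posterior Gamma(43, 59/4)
obs 13: x=6 → posterior Gamma(49, 63/4)
obs 14: x=6 → posterior Gamma(55, 67/4)

k = 4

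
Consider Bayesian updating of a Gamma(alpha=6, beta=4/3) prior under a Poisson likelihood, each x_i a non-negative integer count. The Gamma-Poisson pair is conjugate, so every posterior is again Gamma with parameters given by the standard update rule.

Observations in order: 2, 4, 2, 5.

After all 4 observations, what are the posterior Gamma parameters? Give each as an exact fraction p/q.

alpha=19, beta=16/3

obs 1: x=2 → posterior Gamma(8, 7/3)
obs 2: x=4 → posterior Gamma(12, 10/3)
obs 3: x=2 → posterior Gamma(14, 13/3)
obs 4: x=5 → posterior Gamma(19, 16/3)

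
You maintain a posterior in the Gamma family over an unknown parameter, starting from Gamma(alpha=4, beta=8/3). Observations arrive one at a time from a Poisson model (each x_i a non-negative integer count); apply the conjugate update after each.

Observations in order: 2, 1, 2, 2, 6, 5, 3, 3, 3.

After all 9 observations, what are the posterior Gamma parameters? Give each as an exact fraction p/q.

alpha=31, beta=35/3

obs 1: x=2 → posterior Gamma(6, 11/3)
obs 2: x=1 → posterior Gamma(7, 14/3)
obs 3: x=2 → posterior Gamma(9, 17/3)
obs 4: x=2 → posterior Gamma(11, 20/3)
obs 5: x=6 → posterior Gamma(17, 23/3)
obs 6: x=5 → posterior Gamma(22, 26/3)
obs 7: x=3 → posterior Gamma(25, 29/3)
obs 8: x=3 → posterior Gamma(28, 32/3)
obs 9: x=3 → posterior Gamma(31, 35/3)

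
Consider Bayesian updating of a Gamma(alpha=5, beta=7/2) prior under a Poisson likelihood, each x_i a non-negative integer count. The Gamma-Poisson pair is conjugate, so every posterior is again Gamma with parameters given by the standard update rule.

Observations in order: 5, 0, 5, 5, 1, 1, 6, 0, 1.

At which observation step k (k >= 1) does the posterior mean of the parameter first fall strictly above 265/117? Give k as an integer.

obs 1: x=5 → posterior Gamma(10, 9/2)
obs 2: x=0 → posterior Gamma(10, 11/2)
obs 3: x=5 → posterior Gamma(15, 13/2)
obs 4: x=5 → posterior Gamma(20, 15/2)
obs 5: x=1 → posterior Gamma(21, 17/2)
obs 6: x=1 → posterior Gamma(22, 19/2)
obs 7: x=6 → posterior Gamma(28, 21/2)
obs 8: x=0 → posterior Gamma(28, 23/2)
obs 9: x=1 → posterior Gamma(29, 25/2)

k = 3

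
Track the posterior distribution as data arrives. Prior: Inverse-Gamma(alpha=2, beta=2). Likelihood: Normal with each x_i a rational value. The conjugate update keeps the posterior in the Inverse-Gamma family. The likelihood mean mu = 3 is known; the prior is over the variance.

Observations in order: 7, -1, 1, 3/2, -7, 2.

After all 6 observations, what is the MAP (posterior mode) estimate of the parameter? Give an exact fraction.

obs 1: x=7 → posterior Inverse-Gamma(5/2, 10)
obs 2: x=-1 → posterior Inverse-Gamma(3, 18)
obs 3: x=1 → posterior Inverse-Gamma(7/2, 20)
obs 4: x=3/2 → posterior Inverse-Gamma(4, 169/8)
obs 5: x=-7 → posterior Inverse-Gamma(9/2, 569/8)
obs 6: x=2 → posterior Inverse-Gamma(5, 573/8)

191/16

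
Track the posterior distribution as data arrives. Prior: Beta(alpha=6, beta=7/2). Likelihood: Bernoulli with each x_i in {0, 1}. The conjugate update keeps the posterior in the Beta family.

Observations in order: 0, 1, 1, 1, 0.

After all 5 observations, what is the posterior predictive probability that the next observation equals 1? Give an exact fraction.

18/29

obs 1: x=0 → posterior Beta(6, 9/2)
obs 2: x=1 → posterior Beta(7, 9/2)
obs 3: x=1 → posterior Beta(8, 9/2)
obs 4: x=1 → posterior Beta(9, 9/2)
obs 5: x=0 → posterior Beta(9, 11/2)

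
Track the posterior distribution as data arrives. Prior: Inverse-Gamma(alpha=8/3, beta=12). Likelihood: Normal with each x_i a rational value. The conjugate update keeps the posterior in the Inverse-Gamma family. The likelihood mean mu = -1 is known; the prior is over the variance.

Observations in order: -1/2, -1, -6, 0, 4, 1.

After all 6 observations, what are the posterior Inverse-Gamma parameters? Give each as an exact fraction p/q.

obs 1: x=-1/2 → posterior Inverse-Gamma(19/6, 97/8)
obs 2: x=-1 → posterior Inverse-Gamma(11/3, 97/8)
obs 3: x=-6 → posterior Inverse-Gamma(25/6, 197/8)
obs 4: x=0 → posterior Inverse-Gamma(14/3, 201/8)
obs 5: x=4 → posterior Inverse-Gamma(31/6, 301/8)
obs 6: x=1 → posterior Inverse-Gamma(17/3, 317/8)

alpha=17/3, beta=317/8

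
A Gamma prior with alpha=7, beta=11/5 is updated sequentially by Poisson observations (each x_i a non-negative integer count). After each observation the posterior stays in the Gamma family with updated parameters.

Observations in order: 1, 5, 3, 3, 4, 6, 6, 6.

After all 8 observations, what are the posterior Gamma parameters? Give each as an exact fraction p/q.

alpha=41, beta=51/5

obs 1: x=1 → posterior Gamma(8, 16/5)
obs 2: x=5 → posterior Gamma(13, 21/5)
obs 3: x=3 → posterior Gamma(16, 26/5)
obs 4: x=3 → posterior Gamma(19, 31/5)
obs 5: x=4 → posterior Gamma(23, 36/5)
obs 6: x=6 → posterior Gamma(29, 41/5)
obs 7: x=6 → posterior Gamma(35, 46/5)
obs 8: x=6 → posterior Gamma(41, 51/5)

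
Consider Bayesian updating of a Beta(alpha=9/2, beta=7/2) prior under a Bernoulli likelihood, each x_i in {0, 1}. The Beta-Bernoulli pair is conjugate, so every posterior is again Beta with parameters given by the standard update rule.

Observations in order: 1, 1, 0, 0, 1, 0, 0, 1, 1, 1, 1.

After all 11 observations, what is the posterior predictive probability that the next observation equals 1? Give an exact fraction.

23/38

obs 1: x=1 → posterior Beta(11/2, 7/2)
obs 2: x=1 → posterior Beta(13/2, 7/2)
obs 3: x=0 → posterior Beta(13/2, 9/2)
obs 4: x=0 → posterior Beta(13/2, 11/2)
obs 5: x=1 → posterior Beta(15/2, 11/2)
obs 6: x=0 → posterior Beta(15/2, 13/2)
obs 7: x=0 → posterior Beta(15/2, 15/2)
obs 8: x=1 → posterior Beta(17/2, 15/2)
obs 9: x=1 → posterior Beta(19/2, 15/2)
obs 10: x=1 → posterior Beta(21/2, 15/2)
obs 11: x=1 → posterior Beta(23/2, 15/2)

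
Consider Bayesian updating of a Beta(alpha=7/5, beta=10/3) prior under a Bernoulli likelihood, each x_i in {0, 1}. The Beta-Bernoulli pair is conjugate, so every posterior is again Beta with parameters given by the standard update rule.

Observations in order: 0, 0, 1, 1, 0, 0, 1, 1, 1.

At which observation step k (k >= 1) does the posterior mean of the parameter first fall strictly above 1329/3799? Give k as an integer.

obs 1: x=0 → posterior Beta(7/5, 13/3)
obs 2: x=0 → posterior Beta(7/5, 16/3)
obs 3: x=1 → posterior Beta(12/5, 16/3)
obs 4: x=1 → posterior Beta(17/5, 16/3)
obs 5: x=0 → posterior Beta(17/5, 19/3)
obs 6: x=0 → posterior Beta(17/5, 22/3)
obs 7: x=1 → posterior Beta(22/5, 22/3)
obs 8: x=1 → posterior Beta(27/5, 22/3)
obs 9: x=1 → posterior Beta(32/5, 22/3)

k = 4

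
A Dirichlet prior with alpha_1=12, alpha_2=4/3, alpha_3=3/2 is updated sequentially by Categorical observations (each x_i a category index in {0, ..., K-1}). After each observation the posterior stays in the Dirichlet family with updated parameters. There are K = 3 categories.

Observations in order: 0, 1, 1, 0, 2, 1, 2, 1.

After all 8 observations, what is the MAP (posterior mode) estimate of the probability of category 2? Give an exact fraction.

obs 1: x=0 → posterior Dirichlet(13, 4/3, 3/2)
obs 2: x=1 → posterior Dirichlet(13, 7/3, 3/2)
obs 3: x=1 → posterior Dirichlet(13, 10/3, 3/2)
obs 4: x=0 → posterior Dirichlet(14, 10/3, 3/2)
obs 5: x=2 → posterior Dirichlet(14, 10/3, 5/2)
obs 6: x=1 → posterior Dirichlet(14, 13/3, 5/2)
obs 7: x=2 → posterior Dirichlet(14, 13/3, 7/2)
obs 8: x=1 → posterior Dirichlet(14, 16/3, 7/2)

15/119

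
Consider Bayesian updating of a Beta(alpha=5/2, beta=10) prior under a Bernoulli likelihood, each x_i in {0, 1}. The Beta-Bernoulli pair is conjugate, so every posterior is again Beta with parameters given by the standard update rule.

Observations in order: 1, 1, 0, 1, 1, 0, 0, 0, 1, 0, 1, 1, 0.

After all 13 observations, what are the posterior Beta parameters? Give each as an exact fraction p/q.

obs 1: x=1 → posterior Beta(7/2, 10)
obs 2: x=1 → posterior Beta(9/2, 10)
obs 3: x=0 → posterior Beta(9/2, 11)
obs 4: x=1 → posterior Beta(11/2, 11)
obs 5: x=1 → posterior Beta(13/2, 11)
obs 6: x=0 → posterior Beta(13/2, 12)
obs 7: x=0 → posterior Beta(13/2, 13)
obs 8: x=0 → posterior Beta(13/2, 14)
obs 9: x=1 → posterior Beta(15/2, 14)
obs 10: x=0 → posterior Beta(15/2, 15)
obs 11: x=1 → posterior Beta(17/2, 15)
obs 12: x=1 → posterior Beta(19/2, 15)
obs 13: x=0 → posterior Beta(19/2, 16)

alpha=19/2, beta=16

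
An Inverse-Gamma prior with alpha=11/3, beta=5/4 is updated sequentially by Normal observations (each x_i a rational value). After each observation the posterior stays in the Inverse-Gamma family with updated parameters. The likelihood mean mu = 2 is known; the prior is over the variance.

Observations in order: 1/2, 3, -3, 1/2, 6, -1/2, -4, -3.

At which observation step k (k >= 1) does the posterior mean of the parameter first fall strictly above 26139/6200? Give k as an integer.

k = 5

obs 1: x=1/2 → posterior Inverse-Gamma(25/6, 19/8)
obs 2: x=3 → posterior Inverse-Gamma(14/3, 23/8)
obs 3: x=-3 → posterior Inverse-Gamma(31/6, 123/8)
obs 4: x=1/2 → posterior Inverse-Gamma(17/3, 33/2)
obs 5: x=6 → posterior Inverse-Gamma(37/6, 49/2)
obs 6: x=-1/2 → posterior Inverse-Gamma(20/3, 221/8)
obs 7: x=-4 → posterior Inverse-Gamma(43/6, 365/8)
obs 8: x=-3 → posterior Inverse-Gamma(23/3, 465/8)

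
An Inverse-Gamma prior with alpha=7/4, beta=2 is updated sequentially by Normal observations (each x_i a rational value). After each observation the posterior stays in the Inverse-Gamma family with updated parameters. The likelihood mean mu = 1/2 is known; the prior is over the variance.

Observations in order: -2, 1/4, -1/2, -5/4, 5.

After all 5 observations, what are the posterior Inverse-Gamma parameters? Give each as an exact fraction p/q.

alpha=17/4, beta=277/16

obs 1: x=-2 → posterior Inverse-Gamma(9/4, 41/8)
obs 2: x=1/4 → posterior Inverse-Gamma(11/4, 165/32)
obs 3: x=-1/2 → posterior Inverse-Gamma(13/4, 181/32)
obs 4: x=-5/4 → posterior Inverse-Gamma(15/4, 115/16)
obs 5: x=5 → posterior Inverse-Gamma(17/4, 277/16)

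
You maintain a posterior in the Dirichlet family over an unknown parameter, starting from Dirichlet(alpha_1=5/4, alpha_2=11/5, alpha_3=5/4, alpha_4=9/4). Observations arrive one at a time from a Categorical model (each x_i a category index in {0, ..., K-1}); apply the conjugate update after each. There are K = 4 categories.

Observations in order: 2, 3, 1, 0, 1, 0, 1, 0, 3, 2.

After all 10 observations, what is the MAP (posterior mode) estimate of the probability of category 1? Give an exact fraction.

obs 1: x=2 → posterior Dirichlet(5/4, 11/5, 9/4, 9/4)
obs 2: x=3 → posterior Dirichlet(5/4, 11/5, 9/4, 13/4)
obs 3: x=1 → posterior Dirichlet(5/4, 16/5, 9/4, 13/4)
obs 4: x=0 → posterior Dirichlet(9/4, 16/5, 9/4, 13/4)
obs 5: x=1 → posterior Dirichlet(9/4, 21/5, 9/4, 13/4)
obs 6: x=0 → posterior Dirichlet(13/4, 21/5, 9/4, 13/4)
obs 7: x=1 → posterior Dirichlet(13/4, 26/5, 9/4, 13/4)
obs 8: x=0 → posterior Dirichlet(17/4, 26/5, 9/4, 13/4)
obs 9: x=3 → posterior Dirichlet(17/4, 26/5, 9/4, 17/4)
obs 10: x=2 → posterior Dirichlet(17/4, 26/5, 13/4, 17/4)

12/37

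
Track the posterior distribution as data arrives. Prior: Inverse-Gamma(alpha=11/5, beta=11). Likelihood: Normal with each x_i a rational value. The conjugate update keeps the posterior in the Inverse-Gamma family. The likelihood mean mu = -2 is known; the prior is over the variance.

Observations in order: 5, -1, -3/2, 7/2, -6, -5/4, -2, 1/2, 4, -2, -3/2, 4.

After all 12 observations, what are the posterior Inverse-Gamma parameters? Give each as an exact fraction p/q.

alpha=41/5, beta=3161/32

obs 1: x=5 → posterior Inverse-Gamma(27/10, 71/2)
obs 2: x=-1 → posterior Inverse-Gamma(16/5, 36)
obs 3: x=-3/2 → posterior Inverse-Gamma(37/10, 289/8)
obs 4: x=7/2 → posterior Inverse-Gamma(21/5, 205/4)
obs 5: x=-6 → posterior Inverse-Gamma(47/10, 237/4)
obs 6: x=-5/4 → posterior Inverse-Gamma(26/5, 1905/32)
obs 7: x=-2 → posterior Inverse-Gamma(57/10, 1905/32)
obs 8: x=1/2 → posterior Inverse-Gamma(31/5, 2005/32)
obs 9: x=4 → posterior Inverse-Gamma(67/10, 2581/32)
obs 10: x=-2 → posterior Inverse-Gamma(36/5, 2581/32)
obs 11: x=-3/2 → posterior Inverse-Gamma(77/10, 2585/32)
obs 12: x=4 → posterior Inverse-Gamma(41/5, 3161/32)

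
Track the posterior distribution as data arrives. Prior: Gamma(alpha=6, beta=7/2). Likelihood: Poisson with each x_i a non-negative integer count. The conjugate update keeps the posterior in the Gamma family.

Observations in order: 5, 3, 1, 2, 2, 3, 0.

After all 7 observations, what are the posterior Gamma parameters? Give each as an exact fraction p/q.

alpha=22, beta=21/2

obs 1: x=5 → posterior Gamma(11, 9/2)
obs 2: x=3 → posterior Gamma(14, 11/2)
obs 3: x=1 → posterior Gamma(15, 13/2)
obs 4: x=2 → posterior Gamma(17, 15/2)
obs 5: x=2 → posterior Gamma(19, 17/2)
obs 6: x=3 → posterior Gamma(22, 19/2)
obs 7: x=0 → posterior Gamma(22, 21/2)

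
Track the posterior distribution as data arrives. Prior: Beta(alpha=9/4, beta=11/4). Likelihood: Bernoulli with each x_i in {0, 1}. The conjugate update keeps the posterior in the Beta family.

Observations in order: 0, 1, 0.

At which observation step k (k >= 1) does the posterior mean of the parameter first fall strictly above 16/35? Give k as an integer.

obs 1: x=0 → posterior Beta(9/4, 15/4)
obs 2: x=1 → posterior Beta(13/4, 15/4)
obs 3: x=0 → posterior Beta(13/4, 19/4)

k = 2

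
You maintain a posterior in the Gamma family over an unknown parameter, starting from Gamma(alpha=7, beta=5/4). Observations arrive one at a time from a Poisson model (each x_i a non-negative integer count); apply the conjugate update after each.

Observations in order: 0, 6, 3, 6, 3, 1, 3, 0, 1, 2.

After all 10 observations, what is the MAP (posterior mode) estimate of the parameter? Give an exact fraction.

obs 1: x=0 → posterior Gamma(7, 9/4)
obs 2: x=6 → posterior Gamma(13, 13/4)
obs 3: x=3 → posterior Gamma(16, 17/4)
obs 4: x=6 → posterior Gamma(22, 21/4)
obs 5: x=3 → posterior Gamma(25, 25/4)
obs 6: x=1 → posterior Gamma(26, 29/4)
obs 7: x=3 → posterior Gamma(29, 33/4)
obs 8: x=0 → posterior Gamma(29, 37/4)
obs 9: x=1 → posterior Gamma(30, 41/4)
obs 10: x=2 → posterior Gamma(32, 45/4)

124/45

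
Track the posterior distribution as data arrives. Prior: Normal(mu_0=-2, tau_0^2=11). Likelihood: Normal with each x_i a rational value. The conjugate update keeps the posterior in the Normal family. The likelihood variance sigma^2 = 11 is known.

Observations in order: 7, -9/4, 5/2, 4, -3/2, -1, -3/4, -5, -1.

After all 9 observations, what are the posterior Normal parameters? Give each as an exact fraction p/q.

obs 1: x=7 → posterior Normal(5/2, 11/2)
obs 2: x=-9/4 → posterior Normal(11/12, 11/3)
obs 3: x=5/2 → posterior Normal(21/16, 11/4)
obs 4: x=4 → posterior Normal(37/20, 11/5)
obs 5: x=-3/2 → posterior Normal(31/24, 11/6)
obs 6: x=-1 → posterior Normal(27/28, 11/7)
obs 7: x=-3/4 → posterior Normal(3/4, 11/8)
obs 8: x=-5 → posterior Normal(1/9, 11/9)
obs 9: x=-1 → posterior Normal(0, 11/10)

mu_0=0, tau_0^2=11/10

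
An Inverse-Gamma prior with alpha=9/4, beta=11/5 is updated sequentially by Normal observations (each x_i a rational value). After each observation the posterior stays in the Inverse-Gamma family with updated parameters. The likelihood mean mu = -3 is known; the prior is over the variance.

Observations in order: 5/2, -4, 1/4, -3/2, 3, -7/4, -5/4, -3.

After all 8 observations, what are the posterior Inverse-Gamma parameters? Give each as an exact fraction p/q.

obs 1: x=5/2 → posterior Inverse-Gamma(11/4, 693/40)
obs 2: x=-4 → posterior Inverse-Gamma(13/4, 713/40)
obs 3: x=1/4 → posterior Inverse-Gamma(15/4, 3697/160)
obs 4: x=-3/2 → posterior Inverse-Gamma(17/4, 3877/160)
obs 5: x=3 → posterior Inverse-Gamma(19/4, 6757/160)
obs 6: x=-7/4 → posterior Inverse-Gamma(21/4, 3441/80)
obs 7: x=-5/4 → posterior Inverse-Gamma(23/4, 7127/160)
obs 8: x=-3 → posterior Inverse-Gamma(25/4, 7127/160)

alpha=25/4, beta=7127/160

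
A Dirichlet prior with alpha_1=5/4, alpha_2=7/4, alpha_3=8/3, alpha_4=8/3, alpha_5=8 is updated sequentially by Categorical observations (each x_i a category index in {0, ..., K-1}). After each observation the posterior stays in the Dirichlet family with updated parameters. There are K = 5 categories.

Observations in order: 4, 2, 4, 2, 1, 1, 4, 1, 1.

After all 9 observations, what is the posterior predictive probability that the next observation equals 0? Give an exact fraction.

15/304

obs 1: x=4 → posterior Dirichlet(5/4, 7/4, 8/3, 8/3, 9)
obs 2: x=2 → posterior Dirichlet(5/4, 7/4, 11/3, 8/3, 9)
obs 3: x=4 → posterior Dirichlet(5/4, 7/4, 11/3, 8/3, 10)
obs 4: x=2 → posterior Dirichlet(5/4, 7/4, 14/3, 8/3, 10)
obs 5: x=1 → posterior Dirichlet(5/4, 11/4, 14/3, 8/3, 10)
obs 6: x=1 → posterior Dirichlet(5/4, 15/4, 14/3, 8/3, 10)
obs 7: x=4 → posterior Dirichlet(5/4, 15/4, 14/3, 8/3, 11)
obs 8: x=1 → posterior Dirichlet(5/4, 19/4, 14/3, 8/3, 11)
obs 9: x=1 → posterior Dirichlet(5/4, 23/4, 14/3, 8/3, 11)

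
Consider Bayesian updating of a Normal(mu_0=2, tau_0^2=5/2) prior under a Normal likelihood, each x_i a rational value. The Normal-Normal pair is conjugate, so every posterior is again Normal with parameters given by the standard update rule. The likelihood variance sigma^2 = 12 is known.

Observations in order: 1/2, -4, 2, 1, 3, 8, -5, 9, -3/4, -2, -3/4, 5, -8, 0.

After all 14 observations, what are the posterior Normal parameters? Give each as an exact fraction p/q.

mu_0=44/47, tau_0^2=30/47

obs 1: x=1/2 → posterior Normal(101/58, 60/29)
obs 2: x=-4 → posterior Normal(61/68, 30/17)
obs 3: x=2 → posterior Normal(27/26, 20/13)
obs 4: x=1 → posterior Normal(91/88, 15/11)
obs 5: x=3 → posterior Normal(121/98, 60/49)
obs 6: x=8 → posterior Normal(67/36, 10/9)
obs 7: x=-5 → posterior Normal(151/118, 60/59)
obs 8: x=9 → posterior Normal(241/128, 15/16)
obs 9: x=-3/4 → posterior Normal(467/276, 20/23)
obs 10: x=-2 → posterior Normal(427/296, 30/37)
obs 11: x=-3/4 → posterior Normal(103/79, 60/79)
obs 12: x=5 → posterior Normal(32/21, 5/7)
obs 13: x=-8 → posterior Normal(88/89, 60/89)
obs 14: x=0 → posterior Normal(44/47, 30/47)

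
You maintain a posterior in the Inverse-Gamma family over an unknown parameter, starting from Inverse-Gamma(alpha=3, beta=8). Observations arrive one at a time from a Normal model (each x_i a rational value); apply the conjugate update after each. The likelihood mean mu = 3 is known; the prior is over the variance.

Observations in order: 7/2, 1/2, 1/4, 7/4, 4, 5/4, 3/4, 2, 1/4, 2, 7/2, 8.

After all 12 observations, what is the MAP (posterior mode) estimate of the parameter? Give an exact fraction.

obs 1: x=7/2 → posterior Inverse-Gamma(7/2, 65/8)
obs 2: x=1/2 → posterior Inverse-Gamma(4, 45/4)
obs 3: x=1/4 → posterior Inverse-Gamma(9/2, 481/32)
obs 4: x=7/4 → posterior Inverse-Gamma(5, 253/16)
obs 5: x=4 → posterior Inverse-Gamma(11/2, 261/16)
obs 6: x=5/4 → posterior Inverse-Gamma(6, 571/32)
obs 7: x=3/4 → posterior Inverse-Gamma(13/2, 163/8)
obs 8: x=2 → posterior Inverse-Gamma(7, 167/8)
obs 9: x=1/4 → posterior Inverse-Gamma(15/2, 789/32)
obs 10: x=2 → posterior Inverse-Gamma(8, 805/32)
obs 11: x=7/2 → posterior Inverse-Gamma(17/2, 809/32)
obs 12: x=8 → posterior Inverse-Gamma(9, 1209/32)

1209/320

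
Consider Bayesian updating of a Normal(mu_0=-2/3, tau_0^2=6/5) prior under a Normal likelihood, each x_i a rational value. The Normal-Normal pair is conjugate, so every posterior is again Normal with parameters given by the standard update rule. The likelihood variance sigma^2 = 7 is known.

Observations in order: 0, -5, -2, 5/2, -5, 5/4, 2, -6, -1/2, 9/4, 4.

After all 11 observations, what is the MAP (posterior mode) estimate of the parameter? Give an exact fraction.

-187/303

obs 1: x=0 → posterior Normal(-70/123, 42/41)
obs 2: x=-5 → posterior Normal(-160/141, 42/47)
obs 3: x=-2 → posterior Normal(-196/159, 42/53)
obs 4: x=5/2 → posterior Normal(-151/177, 42/59)
obs 5: x=-5 → posterior Normal(-241/195, 42/65)
obs 6: x=5/4 → posterior Normal(-437/426, 42/71)
obs 7: x=2 → posterior Normal(-365/462, 6/11)
obs 8: x=-6 → posterior Normal(-7/6, 42/83)
obs 9: x=-1/2 → posterior Normal(-599/534, 42/89)
obs 10: x=9/4 → posterior Normal(-259/285, 42/95)
obs 11: x=4 → posterior Normal(-187/303, 42/101)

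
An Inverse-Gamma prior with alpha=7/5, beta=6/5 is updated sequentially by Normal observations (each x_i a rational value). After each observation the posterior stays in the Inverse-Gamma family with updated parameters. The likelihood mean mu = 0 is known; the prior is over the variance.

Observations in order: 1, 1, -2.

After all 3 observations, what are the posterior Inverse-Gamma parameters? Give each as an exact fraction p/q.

alpha=29/10, beta=21/5

obs 1: x=1 → posterior Inverse-Gamma(19/10, 17/10)
obs 2: x=1 → posterior Inverse-Gamma(12/5, 11/5)
obs 3: x=-2 → posterior Inverse-Gamma(29/10, 21/5)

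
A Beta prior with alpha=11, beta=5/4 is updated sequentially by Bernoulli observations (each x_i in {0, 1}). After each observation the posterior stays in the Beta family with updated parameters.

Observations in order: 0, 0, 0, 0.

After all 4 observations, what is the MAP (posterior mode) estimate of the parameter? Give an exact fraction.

obs 1: x=0 → posterior Beta(11, 9/4)
obs 2: x=0 → posterior Beta(11, 13/4)
obs 3: x=0 → posterior Beta(11, 17/4)
obs 4: x=0 → posterior Beta(11, 21/4)

40/57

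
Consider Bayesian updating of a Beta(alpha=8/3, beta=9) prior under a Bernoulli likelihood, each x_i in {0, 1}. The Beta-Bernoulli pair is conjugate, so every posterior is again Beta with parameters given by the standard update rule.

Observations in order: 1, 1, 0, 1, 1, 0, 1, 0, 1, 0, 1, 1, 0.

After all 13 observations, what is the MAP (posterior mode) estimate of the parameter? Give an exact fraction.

29/68

obs 1: x=1 → posterior Beta(11/3, 9)
obs 2: x=1 → posterior Beta(14/3, 9)
obs 3: x=0 → posterior Beta(14/3, 10)
obs 4: x=1 → posterior Beta(17/3, 10)
obs 5: x=1 → posterior Beta(20/3, 10)
obs 6: x=0 → posterior Beta(20/3, 11)
obs 7: x=1 → posterior Beta(23/3, 11)
obs 8: x=0 → posterior Beta(23/3, 12)
obs 9: x=1 → posterior Beta(26/3, 12)
obs 10: x=0 → posterior Beta(26/3, 13)
obs 11: x=1 → posterior Beta(29/3, 13)
obs 12: x=1 → posterior Beta(32/3, 13)
obs 13: x=0 → posterior Beta(32/3, 14)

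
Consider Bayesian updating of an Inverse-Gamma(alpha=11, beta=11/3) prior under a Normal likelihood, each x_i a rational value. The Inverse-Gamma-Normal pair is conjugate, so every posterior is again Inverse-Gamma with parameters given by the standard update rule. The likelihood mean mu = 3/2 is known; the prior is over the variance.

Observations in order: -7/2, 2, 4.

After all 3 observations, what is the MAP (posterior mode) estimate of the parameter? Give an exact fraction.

obs 1: x=-7/2 → posterior Inverse-Gamma(23/2, 97/6)
obs 2: x=2 → posterior Inverse-Gamma(12, 391/24)
obs 3: x=4 → posterior Inverse-Gamma(25/2, 233/12)

233/162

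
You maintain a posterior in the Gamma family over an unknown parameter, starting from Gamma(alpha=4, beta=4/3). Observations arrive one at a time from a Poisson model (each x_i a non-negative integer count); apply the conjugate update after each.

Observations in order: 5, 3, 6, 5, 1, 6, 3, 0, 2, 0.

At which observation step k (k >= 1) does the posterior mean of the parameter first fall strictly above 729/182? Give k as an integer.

k = 3

obs 1: x=5 → posterior Gamma(9, 7/3)
obs 2: x=3 → posterior Gamma(12, 10/3)
obs 3: x=6 → posterior Gamma(18, 13/3)
obs 4: x=5 → posterior Gamma(23, 16/3)
obs 5: x=1 → posterior Gamma(24, 19/3)
obs 6: x=6 → posterior Gamma(30, 22/3)
obs 7: x=3 → posterior Gamma(33, 25/3)
obs 8: x=0 → posterior Gamma(33, 28/3)
obs 9: x=2 → posterior Gamma(35, 31/3)
obs 10: x=0 → posterior Gamma(35, 34/3)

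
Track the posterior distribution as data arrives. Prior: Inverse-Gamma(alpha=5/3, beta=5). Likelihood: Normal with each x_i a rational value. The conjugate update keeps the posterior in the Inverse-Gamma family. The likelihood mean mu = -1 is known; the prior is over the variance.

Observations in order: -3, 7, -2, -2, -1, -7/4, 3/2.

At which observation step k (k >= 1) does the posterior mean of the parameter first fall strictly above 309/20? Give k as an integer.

k = 2

obs 1: x=-3 → posterior Inverse-Gamma(13/6, 7)
obs 2: x=7 → posterior Inverse-Gamma(8/3, 39)
obs 3: x=-2 → posterior Inverse-Gamma(19/6, 79/2)
obs 4: x=-2 → posterior Inverse-Gamma(11/3, 40)
obs 5: x=-1 → posterior Inverse-Gamma(25/6, 40)
obs 6: x=-7/4 → posterior Inverse-Gamma(14/3, 1289/32)
obs 7: x=3/2 → posterior Inverse-Gamma(31/6, 1389/32)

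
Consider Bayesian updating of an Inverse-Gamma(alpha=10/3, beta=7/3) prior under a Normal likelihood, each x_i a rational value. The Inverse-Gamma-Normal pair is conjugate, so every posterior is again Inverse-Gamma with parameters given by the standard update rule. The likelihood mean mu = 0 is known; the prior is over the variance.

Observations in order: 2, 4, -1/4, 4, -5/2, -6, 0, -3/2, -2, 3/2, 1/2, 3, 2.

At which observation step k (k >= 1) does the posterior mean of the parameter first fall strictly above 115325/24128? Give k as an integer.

obs 1: x=2 → posterior Inverse-Gamma(23/6, 13/3)
obs 2: x=4 → posterior Inverse-Gamma(13/3, 37/3)
obs 3: x=-1/4 → posterior Inverse-Gamma(29/6, 1187/96)
obs 4: x=4 → posterior Inverse-Gamma(16/3, 1955/96)
obs 5: x=-5/2 → posterior Inverse-Gamma(35/6, 2255/96)
obs 6: x=-6 → posterior Inverse-Gamma(19/3, 3983/96)
obs 7: x=0 → posterior Inverse-Gamma(41/6, 3983/96)
obs 8: x=-3/2 → posterior Inverse-Gamma(22/3, 4091/96)
obs 9: x=-2 → posterior Inverse-Gamma(47/6, 4283/96)
obs 10: x=3/2 → posterior Inverse-Gamma(25/3, 4391/96)
obs 11: x=1/2 → posterior Inverse-Gamma(53/6, 4403/96)
obs 12: x=3 → posterior Inverse-Gamma(28/3, 4835/96)
obs 13: x=2 → posterior Inverse-Gamma(59/6, 5027/96)

k = 5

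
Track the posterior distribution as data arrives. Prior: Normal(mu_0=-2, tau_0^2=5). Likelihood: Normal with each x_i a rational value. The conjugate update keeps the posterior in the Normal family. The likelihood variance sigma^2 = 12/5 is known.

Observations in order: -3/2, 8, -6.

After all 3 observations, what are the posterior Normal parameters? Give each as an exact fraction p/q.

obs 1: x=-3/2 → posterior Normal(-123/74, 60/37)
obs 2: x=8 → posterior Normal(277/124, 30/31)
obs 3: x=-6 → posterior Normal(-23/174, 20/29)

mu_0=-23/174, tau_0^2=20/29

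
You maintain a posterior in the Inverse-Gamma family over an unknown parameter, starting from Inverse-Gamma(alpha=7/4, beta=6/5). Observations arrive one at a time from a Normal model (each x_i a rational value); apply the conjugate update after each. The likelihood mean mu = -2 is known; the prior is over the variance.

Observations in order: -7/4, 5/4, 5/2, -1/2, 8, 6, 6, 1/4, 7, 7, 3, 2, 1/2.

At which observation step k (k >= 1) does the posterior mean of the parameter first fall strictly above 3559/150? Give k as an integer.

obs 1: x=-7/4 → posterior Inverse-Gamma(9/4, 197/160)
obs 2: x=5/4 → posterior Inverse-Gamma(11/4, 521/80)
obs 3: x=5/2 → posterior Inverse-Gamma(13/4, 1331/80)
obs 4: x=-1/2 → posterior Inverse-Gamma(15/4, 1421/80)
obs 5: x=8 → posterior Inverse-Gamma(17/4, 5421/80)
obs 6: x=6 → posterior Inverse-Gamma(19/4, 7981/80)
obs 7: x=6 → posterior Inverse-Gamma(21/4, 10541/80)
obs 8: x=1/4 → posterior Inverse-Gamma(23/4, 21487/160)
obs 9: x=7 → posterior Inverse-Gamma(25/4, 27967/160)
obs 10: x=7 → posterior Inverse-Gamma(27/4, 34447/160)
obs 11: x=3 → posterior Inverse-Gamma(29/4, 36447/160)
obs 12: x=2 → posterior Inverse-Gamma(31/4, 37727/160)
obs 13: x=1/2 → posterior Inverse-Gamma(33/4, 38227/160)

k = 6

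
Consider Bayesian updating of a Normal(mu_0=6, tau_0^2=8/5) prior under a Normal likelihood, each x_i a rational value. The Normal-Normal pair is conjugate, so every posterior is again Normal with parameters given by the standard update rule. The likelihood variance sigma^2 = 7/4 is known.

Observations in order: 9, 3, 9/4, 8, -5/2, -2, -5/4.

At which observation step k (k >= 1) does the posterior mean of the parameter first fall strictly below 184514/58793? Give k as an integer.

obs 1: x=9 → posterior Normal(498/67, 56/67)
obs 2: x=3 → posterior Normal(6, 56/99)
obs 3: x=9/4 → posterior Normal(666/131, 56/131)
obs 4: x=8 → posterior Normal(922/163, 56/163)
obs 5: x=-5/2 → posterior Normal(842/195, 56/195)
obs 6: x=-2 → posterior Normal(778/227, 56/227)
obs 7: x=-5/4 → posterior Normal(738/259, 8/37)

k = 7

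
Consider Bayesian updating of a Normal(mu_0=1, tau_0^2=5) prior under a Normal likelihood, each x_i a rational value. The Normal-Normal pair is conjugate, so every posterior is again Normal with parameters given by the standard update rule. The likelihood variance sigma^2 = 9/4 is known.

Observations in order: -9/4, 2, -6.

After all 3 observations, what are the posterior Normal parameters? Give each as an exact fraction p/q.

mu_0=-116/69, tau_0^2=15/23

obs 1: x=-9/4 → posterior Normal(-36/29, 45/29)
obs 2: x=2 → posterior Normal(4/49, 45/49)
obs 3: x=-6 → posterior Normal(-116/69, 15/23)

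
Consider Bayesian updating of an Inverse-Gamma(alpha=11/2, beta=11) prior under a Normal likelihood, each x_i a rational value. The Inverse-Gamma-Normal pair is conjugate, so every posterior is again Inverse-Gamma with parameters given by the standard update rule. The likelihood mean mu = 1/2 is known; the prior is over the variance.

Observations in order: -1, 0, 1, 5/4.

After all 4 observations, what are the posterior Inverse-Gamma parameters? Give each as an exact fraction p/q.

obs 1: x=-1 → posterior Inverse-Gamma(6, 97/8)
obs 2: x=0 → posterior Inverse-Gamma(13/2, 49/4)
obs 3: x=1 → posterior Inverse-Gamma(7, 99/8)
obs 4: x=5/4 → posterior Inverse-Gamma(15/2, 405/32)

alpha=15/2, beta=405/32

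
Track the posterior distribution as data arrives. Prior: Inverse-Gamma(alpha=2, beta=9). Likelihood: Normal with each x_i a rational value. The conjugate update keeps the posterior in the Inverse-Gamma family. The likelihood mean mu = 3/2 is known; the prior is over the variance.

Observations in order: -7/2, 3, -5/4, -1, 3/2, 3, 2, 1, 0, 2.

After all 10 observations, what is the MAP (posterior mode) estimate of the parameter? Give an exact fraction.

1029/256

obs 1: x=-7/2 → posterior Inverse-Gamma(5/2, 43/2)
obs 2: x=3 → posterior Inverse-Gamma(3, 181/8)
obs 3: x=-5/4 → posterior Inverse-Gamma(7/2, 845/32)
obs 4: x=-1 → posterior Inverse-Gamma(4, 945/32)
obs 5: x=3/2 → posterior Inverse-Gamma(9/2, 945/32)
obs 6: x=3 → posterior Inverse-Gamma(5, 981/32)
obs 7: x=2 → posterior Inverse-Gamma(11/2, 985/32)
obs 8: x=1 → posterior Inverse-Gamma(6, 989/32)
obs 9: x=0 → posterior Inverse-Gamma(13/2, 1025/32)
obs 10: x=2 → posterior Inverse-Gamma(7, 1029/32)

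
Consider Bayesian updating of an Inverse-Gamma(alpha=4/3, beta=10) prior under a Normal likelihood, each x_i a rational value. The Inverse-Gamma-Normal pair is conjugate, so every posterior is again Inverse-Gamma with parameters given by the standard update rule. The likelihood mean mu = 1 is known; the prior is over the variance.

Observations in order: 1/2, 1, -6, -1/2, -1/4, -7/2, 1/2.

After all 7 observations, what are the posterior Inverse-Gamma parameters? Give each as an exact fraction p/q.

obs 1: x=1/2 → posterior Inverse-Gamma(11/6, 81/8)
obs 2: x=1 → posterior Inverse-Gamma(7/3, 81/8)
obs 3: x=-6 → posterior Inverse-Gamma(17/6, 277/8)
obs 4: x=-1/2 → posterior Inverse-Gamma(10/3, 143/4)
obs 5: x=-1/4 → posterior Inverse-Gamma(23/6, 1169/32)
obs 6: x=-7/2 → posterior Inverse-Gamma(13/3, 1493/32)
obs 7: x=1/2 → posterior Inverse-Gamma(29/6, 1497/32)

alpha=29/6, beta=1497/32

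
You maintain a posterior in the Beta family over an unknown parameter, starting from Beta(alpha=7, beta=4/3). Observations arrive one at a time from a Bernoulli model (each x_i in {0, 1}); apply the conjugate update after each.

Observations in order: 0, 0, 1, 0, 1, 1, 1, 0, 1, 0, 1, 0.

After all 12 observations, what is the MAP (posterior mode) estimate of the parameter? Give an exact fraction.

obs 1: x=0 → posterior Beta(7, 7/3)
obs 2: x=0 → posterior Beta(7, 10/3)
obs 3: x=1 → posterior Beta(8, 10/3)
obs 4: x=0 → posterior Beta(8, 13/3)
obs 5: x=1 → posterior Beta(9, 13/3)
obs 6: x=1 → posterior Beta(10, 13/3)
obs 7: x=1 → posterior Beta(11, 13/3)
obs 8: x=0 → posterior Beta(11, 16/3)
obs 9: x=1 → posterior Beta(12, 16/3)
obs 10: x=0 → posterior Beta(12, 19/3)
obs 11: x=1 → posterior Beta(13, 19/3)
obs 12: x=0 → posterior Beta(13, 22/3)

36/55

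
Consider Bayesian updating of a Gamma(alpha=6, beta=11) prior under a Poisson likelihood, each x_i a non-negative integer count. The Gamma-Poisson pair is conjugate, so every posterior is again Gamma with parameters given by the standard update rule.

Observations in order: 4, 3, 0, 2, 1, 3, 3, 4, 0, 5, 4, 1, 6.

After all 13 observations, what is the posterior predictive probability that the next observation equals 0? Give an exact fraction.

obs 1: x=4 → posterior Gamma(10, 12)
obs 2: x=3 → posterior Gamma(13, 13)
obs 3: x=0 → posterior Gamma(13, 14)
obs 4: x=2 → posterior Gamma(15, 15)
obs 5: x=1 → posterior Gamma(16, 16)
obs 6: x=3 → posterior Gamma(19, 17)
obs 7: x=3 → posterior Gamma(22, 18)
obs 8: x=4 → posterior Gamma(26, 19)
obs 9: x=0 → posterior Gamma(26, 20)
obs 10: x=5 → posterior Gamma(31, 21)
obs 11: x=4 → posterior Gamma(35, 22)
obs 12: x=1 → posterior Gamma(36, 23)
obs 13: x=6 → posterior Gamma(42, 24)

9308338151941866618592771645958951941937449991757235224576/51698788284564229679463043254372678347863256931304931640625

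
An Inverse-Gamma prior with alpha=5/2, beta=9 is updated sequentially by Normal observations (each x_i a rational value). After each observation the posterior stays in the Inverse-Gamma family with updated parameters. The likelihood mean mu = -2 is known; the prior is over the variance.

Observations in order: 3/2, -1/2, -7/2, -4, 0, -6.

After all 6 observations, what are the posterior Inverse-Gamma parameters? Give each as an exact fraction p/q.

alpha=11/2, beta=235/8

obs 1: x=3/2 → posterior Inverse-Gamma(3, 121/8)
obs 2: x=-1/2 → posterior Inverse-Gamma(7/2, 65/4)
obs 3: x=-7/2 → posterior Inverse-Gamma(4, 139/8)
obs 4: x=-4 → posterior Inverse-Gamma(9/2, 155/8)
obs 5: x=0 → posterior Inverse-Gamma(5, 171/8)
obs 6: x=-6 → posterior Inverse-Gamma(11/2, 235/8)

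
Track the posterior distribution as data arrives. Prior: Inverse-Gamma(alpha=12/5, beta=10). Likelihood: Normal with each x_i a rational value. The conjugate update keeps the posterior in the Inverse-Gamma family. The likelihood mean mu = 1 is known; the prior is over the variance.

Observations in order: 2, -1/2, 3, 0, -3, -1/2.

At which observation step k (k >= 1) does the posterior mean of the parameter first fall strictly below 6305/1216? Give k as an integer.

obs 1: x=2 → posterior Inverse-Gamma(29/10, 21/2)
obs 2: x=-1/2 → posterior Inverse-Gamma(17/5, 93/8)
obs 3: x=3 → posterior Inverse-Gamma(39/10, 109/8)
obs 4: x=0 → posterior Inverse-Gamma(22/5, 113/8)
obs 5: x=-3 → posterior Inverse-Gamma(49/10, 177/8)
obs 6: x=-1/2 → posterior Inverse-Gamma(27/5, 93/4)

k = 2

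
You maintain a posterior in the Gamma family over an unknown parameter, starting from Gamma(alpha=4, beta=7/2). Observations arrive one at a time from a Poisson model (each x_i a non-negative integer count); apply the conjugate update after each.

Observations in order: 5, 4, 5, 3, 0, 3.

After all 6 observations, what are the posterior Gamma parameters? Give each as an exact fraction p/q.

obs 1: x=5 → posterior Gamma(9, 9/2)
obs 2: x=4 → posterior Gamma(13, 11/2)
obs 3: x=5 → posterior Gamma(18, 13/2)
obs 4: x=3 → posterior Gamma(21, 15/2)
obs 5: x=0 → posterior Gamma(21, 17/2)
obs 6: x=3 → posterior Gamma(24, 19/2)

alpha=24, beta=19/2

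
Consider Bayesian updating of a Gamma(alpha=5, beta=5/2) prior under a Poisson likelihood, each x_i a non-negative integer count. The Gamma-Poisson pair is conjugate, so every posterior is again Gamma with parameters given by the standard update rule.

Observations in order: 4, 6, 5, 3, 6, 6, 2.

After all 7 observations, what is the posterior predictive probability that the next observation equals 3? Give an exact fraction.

obs 1: x=4 → posterior Gamma(9, 7/2)
obs 2: x=6 → posterior Gamma(15, 9/2)
obs 3: x=5 → posterior Gamma(20, 11/2)
obs 4: x=3 → posterior Gamma(23, 13/2)
obs 5: x=6 → posterior Gamma(29, 15/2)
obs 6: x=6 → posterior Gamma(35, 17/2)
obs 7: x=2 → posterior Gamma(37, 19/2)

15061627396859027950880888110952089126063202985312968/77405494483928356601681434130536198019976749447352801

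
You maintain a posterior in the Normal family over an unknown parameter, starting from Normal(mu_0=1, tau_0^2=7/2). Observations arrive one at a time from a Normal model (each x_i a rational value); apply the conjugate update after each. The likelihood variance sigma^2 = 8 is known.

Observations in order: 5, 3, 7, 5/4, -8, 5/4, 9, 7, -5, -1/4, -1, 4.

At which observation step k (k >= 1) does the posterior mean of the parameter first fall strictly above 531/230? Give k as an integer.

obs 1: x=5 → posterior Normal(51/23, 56/23)
obs 2: x=3 → posterior Normal(12/5, 28/15)
obs 3: x=7 → posterior Normal(121/37, 56/37)
obs 4: x=5/4 → posterior Normal(519/176, 14/11)
obs 5: x=-8 → posterior Normal(295/204, 56/51)
obs 6: x=5/4 → posterior Normal(165/116, 28/29)
obs 7: x=9 → posterior Normal(291/130, 56/65)
obs 8: x=7 → posterior Normal(389/144, 7/9)
obs 9: x=-5 → posterior Normal(319/158, 56/79)
obs 10: x=-1/4 → posterior Normal(631/344, 28/43)
obs 11: x=-1 → posterior Normal(201/124, 56/93)
obs 12: x=4 → posterior Normal(143/80, 14/25)

k = 2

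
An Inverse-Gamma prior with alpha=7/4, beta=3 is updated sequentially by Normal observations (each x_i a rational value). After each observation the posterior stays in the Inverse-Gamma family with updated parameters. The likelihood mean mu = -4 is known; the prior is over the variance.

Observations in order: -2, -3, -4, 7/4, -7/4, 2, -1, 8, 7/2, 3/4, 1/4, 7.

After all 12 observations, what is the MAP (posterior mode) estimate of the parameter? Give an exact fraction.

obs 1: x=-2 → posterior Inverse-Gamma(9/4, 5)
obs 2: x=-3 → posterior Inverse-Gamma(11/4, 11/2)
obs 3: x=-4 → posterior Inverse-Gamma(13/4, 11/2)
obs 4: x=7/4 → posterior Inverse-Gamma(15/4, 705/32)
obs 5: x=-7/4 → posterior Inverse-Gamma(17/4, 393/16)
obs 6: x=2 → posterior Inverse-Gamma(19/4, 681/16)
obs 7: x=-1 → posterior Inverse-Gamma(21/4, 753/16)
obs 8: x=8 → posterior Inverse-Gamma(23/4, 1905/16)
obs 9: x=7/2 → posterior Inverse-Gamma(25/4, 2355/16)
obs 10: x=3/4 → posterior Inverse-Gamma(27/4, 5071/32)
obs 11: x=1/4 → posterior Inverse-Gamma(29/4, 335/2)
obs 12: x=7 → posterior Inverse-Gamma(31/4, 228)

912/35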